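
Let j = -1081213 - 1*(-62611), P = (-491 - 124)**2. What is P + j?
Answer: -640377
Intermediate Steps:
P = 378225 (P = (-615)**2 = 378225)
j = -1018602 (j = -1081213 + 62611 = -1018602)
P + j = 378225 - 1018602 = -640377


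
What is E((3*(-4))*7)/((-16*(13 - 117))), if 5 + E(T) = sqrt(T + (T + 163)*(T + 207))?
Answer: -5/1664 + sqrt(57)/128 ≈ 0.055978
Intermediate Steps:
E(T) = -5 + sqrt(T + (163 + T)*(207 + T)) (E(T) = -5 + sqrt(T + (T + 163)*(T + 207)) = -5 + sqrt(T + (163 + T)*(207 + T)))
E((3*(-4))*7)/((-16*(13 - 117))) = (-5 + sqrt(33741 + ((3*(-4))*7)**2 + 371*((3*(-4))*7)))/((-16*(13 - 117))) = (-5 + sqrt(33741 + (-12*7)**2 + 371*(-12*7)))/((-16*(-104))) = (-5 + sqrt(33741 + (-84)**2 + 371*(-84)))/1664 = (-5 + sqrt(33741 + 7056 - 31164))*(1/1664) = (-5 + sqrt(9633))*(1/1664) = (-5 + 13*sqrt(57))*(1/1664) = -5/1664 + sqrt(57)/128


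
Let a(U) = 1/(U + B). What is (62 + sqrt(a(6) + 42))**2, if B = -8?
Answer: (124 + sqrt(166))**2/4 ≈ 4684.3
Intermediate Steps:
a(U) = 1/(-8 + U) (a(U) = 1/(U - 8) = 1/(-8 + U))
(62 + sqrt(a(6) + 42))**2 = (62 + sqrt(1/(-8 + 6) + 42))**2 = (62 + sqrt(1/(-2) + 42))**2 = (62 + sqrt(-1/2 + 42))**2 = (62 + sqrt(83/2))**2 = (62 + sqrt(166)/2)**2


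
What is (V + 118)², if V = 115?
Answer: 54289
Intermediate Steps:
(V + 118)² = (115 + 118)² = 233² = 54289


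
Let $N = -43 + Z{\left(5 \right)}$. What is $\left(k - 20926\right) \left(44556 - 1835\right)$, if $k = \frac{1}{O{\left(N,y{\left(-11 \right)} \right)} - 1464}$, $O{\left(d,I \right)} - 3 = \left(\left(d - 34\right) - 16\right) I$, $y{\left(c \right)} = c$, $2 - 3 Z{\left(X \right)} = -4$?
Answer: $- \frac{411230679881}{460} \approx -8.9398 \cdot 10^{8}$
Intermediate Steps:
$Z{\left(X \right)} = 2$ ($Z{\left(X \right)} = \frac{2}{3} - - \frac{4}{3} = \frac{2}{3} + \frac{4}{3} = 2$)
$N = -41$ ($N = -43 + 2 = -41$)
$O{\left(d,I \right)} = 3 + I \left(-50 + d\right)$ ($O{\left(d,I \right)} = 3 + \left(\left(d - 34\right) - 16\right) I = 3 + \left(\left(-34 + d\right) - 16\right) I = 3 + \left(-50 + d\right) I = 3 + I \left(-50 + d\right)$)
$k = - \frac{1}{460}$ ($k = \frac{1}{\left(3 - -550 - -451\right) - 1464} = \frac{1}{\left(3 + 550 + 451\right) - 1464} = \frac{1}{1004 - 1464} = \frac{1}{-460} = - \frac{1}{460} \approx -0.0021739$)
$\left(k - 20926\right) \left(44556 - 1835\right) = \left(- \frac{1}{460} - 20926\right) \left(44556 - 1835\right) = \left(- \frac{9625961}{460}\right) 42721 = - \frac{411230679881}{460}$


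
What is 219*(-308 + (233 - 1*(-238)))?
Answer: 35697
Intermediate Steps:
219*(-308 + (233 - 1*(-238))) = 219*(-308 + (233 + 238)) = 219*(-308 + 471) = 219*163 = 35697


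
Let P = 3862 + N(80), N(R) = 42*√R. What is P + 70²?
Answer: 8762 + 168*√5 ≈ 9137.7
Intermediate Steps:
P = 3862 + 168*√5 (P = 3862 + 42*√80 = 3862 + 42*(4*√5) = 3862 + 168*√5 ≈ 4237.7)
P + 70² = (3862 + 168*√5) + 70² = (3862 + 168*√5) + 4900 = 8762 + 168*√5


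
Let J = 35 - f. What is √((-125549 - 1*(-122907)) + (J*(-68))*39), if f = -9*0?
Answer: I*√95462 ≈ 308.97*I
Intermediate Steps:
f = 0
J = 35 (J = 35 - 1*0 = 35 + 0 = 35)
√((-125549 - 1*(-122907)) + (J*(-68))*39) = √((-125549 - 1*(-122907)) + (35*(-68))*39) = √((-125549 + 122907) - 2380*39) = √(-2642 - 92820) = √(-95462) = I*√95462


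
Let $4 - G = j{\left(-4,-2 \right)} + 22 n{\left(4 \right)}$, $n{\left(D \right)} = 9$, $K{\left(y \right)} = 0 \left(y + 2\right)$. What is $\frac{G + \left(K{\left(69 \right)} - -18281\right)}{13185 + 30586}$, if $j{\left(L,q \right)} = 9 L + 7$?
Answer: $\frac{2588}{6253} \approx 0.41388$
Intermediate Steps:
$K{\left(y \right)} = 0$ ($K{\left(y \right)} = 0 \left(2 + y\right) = 0$)
$j{\left(L,q \right)} = 7 + 9 L$
$G = -165$ ($G = 4 - \left(\left(7 + 9 \left(-4\right)\right) + 22 \cdot 9\right) = 4 - \left(\left(7 - 36\right) + 198\right) = 4 - \left(-29 + 198\right) = 4 - 169 = -165$)
$\frac{G + \left(K{\left(69 \right)} - -18281\right)}{13185 + 30586} = \frac{-165 + \left(0 - -18281\right)}{13185 + 30586} = \frac{-165 + \left(0 + 18281\right)}{43771} = \left(-165 + 18281\right) \frac{1}{43771} = 18116 \cdot \frac{1}{43771} = \frac{2588}{6253}$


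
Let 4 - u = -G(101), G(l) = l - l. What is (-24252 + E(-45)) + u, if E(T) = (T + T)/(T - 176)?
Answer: -5358718/221 ≈ -24248.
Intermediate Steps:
E(T) = 2*T/(-176 + T) (E(T) = (2*T)/(-176 + T) = 2*T/(-176 + T))
G(l) = 0
u = 4 (u = 4 - (-1)*0 = 4 - 1*0 = 4 + 0 = 4)
(-24252 + E(-45)) + u = (-24252 + 2*(-45)/(-176 - 45)) + 4 = (-24252 + 2*(-45)/(-221)) + 4 = (-24252 + 2*(-45)*(-1/221)) + 4 = (-24252 + 90/221) + 4 = -5359602/221 + 4 = -5358718/221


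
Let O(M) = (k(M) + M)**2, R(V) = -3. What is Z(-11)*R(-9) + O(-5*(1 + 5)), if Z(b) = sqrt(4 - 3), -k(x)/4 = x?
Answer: 8097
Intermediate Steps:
k(x) = -4*x
O(M) = 9*M**2 (O(M) = (-4*M + M)**2 = (-3*M)**2 = 9*M**2)
Z(b) = 1 (Z(b) = sqrt(1) = 1)
Z(-11)*R(-9) + O(-5*(1 + 5)) = 1*(-3) + 9*(-5*(1 + 5))**2 = -3 + 9*(-5*6)**2 = -3 + 9*(-30)**2 = -3 + 9*900 = -3 + 8100 = 8097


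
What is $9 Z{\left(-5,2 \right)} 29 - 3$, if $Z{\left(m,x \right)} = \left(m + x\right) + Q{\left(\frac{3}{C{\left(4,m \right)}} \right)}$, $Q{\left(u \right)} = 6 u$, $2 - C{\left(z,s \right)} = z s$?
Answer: $- \frac{6297}{11} \approx -572.45$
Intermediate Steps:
$C{\left(z,s \right)} = 2 - s z$ ($C{\left(z,s \right)} = 2 - z s = 2 - s z$)
$Z{\left(m,x \right)} = m + x + \frac{18}{2 - 4 m}$ ($Z{\left(m,x \right)} = \left(m + x\right) + 6 \frac{3}{2 - m 4} = \left(m + x\right) + 6 \frac{3}{2 - 4 m} = \left(m + x\right) + \frac{18}{2 - 4 m} = m + x + \frac{18}{2 - 4 m}$)
$9 Z{\left(-5,2 \right)} 29 - 3 = 9 \frac{-9 + \left(-1 + 2 \left(-5\right)\right) \left(-5 + 2\right)}{-1 + 2 \left(-5\right)} 29 - 3 = 9 \frac{-9 + \left(-1 - 10\right) \left(-3\right)}{-1 - 10} \cdot 29 - 3 = 9 \frac{-9 - -33}{-11} \cdot 29 - 3 = 9 \left(- \frac{-9 + 33}{11}\right) 29 - 3 = 9 \left(\left(- \frac{1}{11}\right) 24\right) 29 - 3 = 9 \left(- \frac{24}{11}\right) 29 - 3 = \left(- \frac{216}{11}\right) 29 - 3 = - \frac{6264}{11} - 3 = - \frac{6297}{11}$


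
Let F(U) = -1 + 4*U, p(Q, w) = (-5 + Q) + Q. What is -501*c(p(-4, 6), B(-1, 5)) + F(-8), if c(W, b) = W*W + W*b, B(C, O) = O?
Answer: -52137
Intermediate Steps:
p(Q, w) = -5 + 2*Q
c(W, b) = W**2 + W*b
-501*c(p(-4, 6), B(-1, 5)) + F(-8) = -501*(-5 + 2*(-4))*((-5 + 2*(-4)) + 5) + (-1 + 4*(-8)) = -501*(-5 - 8)*((-5 - 8) + 5) + (-1 - 32) = -(-6513)*(-13 + 5) - 33 = -(-6513)*(-8) - 33 = -501*104 - 33 = -52104 - 33 = -52137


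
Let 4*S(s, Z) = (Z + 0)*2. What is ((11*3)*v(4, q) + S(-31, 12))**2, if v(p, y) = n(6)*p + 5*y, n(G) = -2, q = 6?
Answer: 535824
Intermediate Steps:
v(p, y) = -2*p + 5*y
S(s, Z) = Z/2 (S(s, Z) = ((Z + 0)*2)/4 = (Z*2)/4 = (2*Z)/4 = Z/2)
((11*3)*v(4, q) + S(-31, 12))**2 = ((11*3)*(-2*4 + 5*6) + (1/2)*12)**2 = (33*(-8 + 30) + 6)**2 = (33*22 + 6)**2 = (726 + 6)**2 = 732**2 = 535824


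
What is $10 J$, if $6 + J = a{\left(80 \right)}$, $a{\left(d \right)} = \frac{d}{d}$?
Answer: $-50$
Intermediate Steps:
$a{\left(d \right)} = 1$
$J = -5$ ($J = -6 + 1 = -5$)
$10 J = 10 \left(-5\right) = -50$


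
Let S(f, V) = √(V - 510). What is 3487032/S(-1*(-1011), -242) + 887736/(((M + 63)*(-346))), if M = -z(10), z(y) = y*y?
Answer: 443868/6401 - 871758*I*√47/47 ≈ 69.344 - 1.2716e+5*I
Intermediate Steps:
S(f, V) = √(-510 + V)
z(y) = y²
M = -100 (M = -1*10² = -1*100 = -100)
3487032/S(-1*(-1011), -242) + 887736/(((M + 63)*(-346))) = 3487032/(√(-510 - 242)) + 887736/(((-100 + 63)*(-346))) = 3487032/(√(-752)) + 887736/((-37*(-346))) = 3487032/((4*I*√47)) + 887736/12802 = 3487032*(-I*√47/188) + 887736*(1/12802) = -871758*I*√47/47 + 443868/6401 = 443868/6401 - 871758*I*√47/47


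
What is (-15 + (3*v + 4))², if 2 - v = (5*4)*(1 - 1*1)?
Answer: 25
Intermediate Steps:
v = 2 (v = 2 - 5*4*(1 - 1*1) = 2 - 20*(1 - 1) = 2 - 20*0 = 2 - 1*0 = 2 + 0 = 2)
(-15 + (3*v + 4))² = (-15 + (3*2 + 4))² = (-15 + (6 + 4))² = (-15 + 10)² = (-5)² = 25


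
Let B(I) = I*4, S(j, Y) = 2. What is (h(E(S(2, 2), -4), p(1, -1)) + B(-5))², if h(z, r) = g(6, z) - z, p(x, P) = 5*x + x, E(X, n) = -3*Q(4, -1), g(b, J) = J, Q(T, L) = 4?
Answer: 400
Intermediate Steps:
E(X, n) = -12 (E(X, n) = -3*4 = -12)
p(x, P) = 6*x
h(z, r) = 0 (h(z, r) = z - z = 0)
B(I) = 4*I
(h(E(S(2, 2), -4), p(1, -1)) + B(-5))² = (0 + 4*(-5))² = (0 - 20)² = (-20)² = 400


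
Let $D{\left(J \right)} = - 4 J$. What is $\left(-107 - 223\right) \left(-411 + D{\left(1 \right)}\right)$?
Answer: $136950$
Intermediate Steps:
$\left(-107 - 223\right) \left(-411 + D{\left(1 \right)}\right) = \left(-107 - 223\right) \left(-411 - 4\right) = - 330 \left(-411 - 4\right) = \left(-330\right) \left(-415\right) = 136950$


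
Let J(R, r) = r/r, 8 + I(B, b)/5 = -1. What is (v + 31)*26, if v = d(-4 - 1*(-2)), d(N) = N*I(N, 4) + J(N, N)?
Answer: 3172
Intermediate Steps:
I(B, b) = -45 (I(B, b) = -40 + 5*(-1) = -40 - 5 = -45)
J(R, r) = 1
d(N) = 1 - 45*N (d(N) = N*(-45) + 1 = -45*N + 1 = 1 - 45*N)
v = 91 (v = 1 - 45*(-4 - 1*(-2)) = 1 - 45*(-4 + 2) = 1 - 45*(-2) = 1 + 90 = 91)
(v + 31)*26 = (91 + 31)*26 = 122*26 = 3172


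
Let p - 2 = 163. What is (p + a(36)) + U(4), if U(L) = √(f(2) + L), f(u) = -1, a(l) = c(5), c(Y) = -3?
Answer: 162 + √3 ≈ 163.73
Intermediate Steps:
a(l) = -3
p = 165 (p = 2 + 163 = 165)
U(L) = √(-1 + L)
(p + a(36)) + U(4) = (165 - 3) + √(-1 + 4) = 162 + √3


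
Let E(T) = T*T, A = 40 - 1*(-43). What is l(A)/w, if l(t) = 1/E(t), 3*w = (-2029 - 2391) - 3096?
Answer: -3/51777724 ≈ -5.7940e-8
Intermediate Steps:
w = -7516/3 (w = ((-2029 - 2391) - 3096)/3 = (-4420 - 3096)/3 = (1/3)*(-7516) = -7516/3 ≈ -2505.3)
A = 83 (A = 40 + 43 = 83)
E(T) = T**2
l(t) = t**(-2) (l(t) = 1/(t**2) = t**(-2))
l(A)/w = 1/(83**2*(-7516/3)) = (1/6889)*(-3/7516) = -3/51777724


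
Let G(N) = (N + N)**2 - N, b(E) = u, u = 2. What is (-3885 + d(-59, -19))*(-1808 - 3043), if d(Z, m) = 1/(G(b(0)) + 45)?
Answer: 1111917114/59 ≈ 1.8846e+7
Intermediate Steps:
b(E) = 2
G(N) = -N + 4*N**2 (G(N) = (2*N)**2 - N = 4*N**2 - N = -N + 4*N**2)
d(Z, m) = 1/59 (d(Z, m) = 1/(2*(-1 + 4*2) + 45) = 1/(2*(-1 + 8) + 45) = 1/(2*7 + 45) = 1/(14 + 45) = 1/59)
(-3885 + d(-59, -19))*(-1808 - 3043) = (-3885 + 1/59)*(-1808 - 3043) = -229214/59*(-4851) = 1111917114/59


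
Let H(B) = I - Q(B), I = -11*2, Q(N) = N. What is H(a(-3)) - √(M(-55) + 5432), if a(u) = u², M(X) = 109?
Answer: -31 - √5541 ≈ -105.44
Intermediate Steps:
I = -22
H(B) = -22 - B
H(a(-3)) - √(M(-55) + 5432) = (-22 - 1*(-3)²) - √(109 + 5432) = (-22 - 1*9) - √5541 = (-22 - 9) - √5541 = -31 - √5541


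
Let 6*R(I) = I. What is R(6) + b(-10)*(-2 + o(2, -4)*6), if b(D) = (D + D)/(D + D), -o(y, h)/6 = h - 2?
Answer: 215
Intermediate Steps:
o(y, h) = 12 - 6*h (o(y, h) = -6*(h - 2) = -6*(-2 + h) = 12 - 6*h)
R(I) = I/6
b(D) = 1 (b(D) = (2*D)/((2*D)) = (2*D)*(1/(2*D)) = 1)
R(6) + b(-10)*(-2 + o(2, -4)*6) = (⅙)*6 + 1*(-2 + (12 - 6*(-4))*6) = 1 + 1*(-2 + (12 + 24)*6) = 1 + 1*(-2 + 36*6) = 1 + 1*(-2 + 216) = 1 + 1*214 = 1 + 214 = 215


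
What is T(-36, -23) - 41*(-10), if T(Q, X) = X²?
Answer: 939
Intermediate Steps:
T(-36, -23) - 41*(-10) = (-23)² - 41*(-10) = 529 - 1*(-410) = 529 + 410 = 939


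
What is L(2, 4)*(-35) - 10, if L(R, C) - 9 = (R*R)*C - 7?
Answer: -640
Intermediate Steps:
L(R, C) = 2 + C*R² (L(R, C) = 9 + ((R*R)*C - 7) = 9 + (R²*C - 7) = 9 + (C*R² - 7) = 9 + (-7 + C*R²) = 2 + C*R²)
L(2, 4)*(-35) - 10 = (2 + 4*2²)*(-35) - 10 = (2 + 4*4)*(-35) - 10 = (2 + 16)*(-35) - 10 = 18*(-35) - 10 = -630 - 10 = -640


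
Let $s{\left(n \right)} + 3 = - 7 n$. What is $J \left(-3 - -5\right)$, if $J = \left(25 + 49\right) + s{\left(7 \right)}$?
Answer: $44$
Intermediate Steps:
$s{\left(n \right)} = -3 - 7 n$
$J = 22$ ($J = \left(25 + 49\right) - 52 = 74 - 52 = 22$)
$J \left(-3 - -5\right) = 22 \left(-3 - -5\right) = 22 \left(-3 + \left(-44 + 49\right)\right) = 22 \left(-3 + 5\right) = 22 \cdot 2 = 44$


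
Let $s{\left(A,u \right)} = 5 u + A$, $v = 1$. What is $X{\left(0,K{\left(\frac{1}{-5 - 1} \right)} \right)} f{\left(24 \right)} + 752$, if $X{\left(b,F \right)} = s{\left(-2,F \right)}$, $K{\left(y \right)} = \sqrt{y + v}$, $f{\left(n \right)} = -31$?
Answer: $814 - \frac{155 \sqrt{30}}{6} \approx 672.5$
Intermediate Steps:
$K{\left(y \right)} = \sqrt{1 + y}$ ($K{\left(y \right)} = \sqrt{y + 1} = \sqrt{1 + y}$)
$s{\left(A,u \right)} = A + 5 u$
$X{\left(b,F \right)} = -2 + 5 F$
$X{\left(0,K{\left(\frac{1}{-5 - 1} \right)} \right)} f{\left(24 \right)} + 752 = \left(-2 + 5 \sqrt{1 + \frac{1}{-5 - 1}}\right) \left(-31\right) + 752 = \left(-2 + 5 \sqrt{1 + \frac{1}{-6}}\right) \left(-31\right) + 752 = \left(-2 + 5 \sqrt{1 - \frac{1}{6}}\right) \left(-31\right) + 752 = \left(-2 + 5 \sqrt{\frac{5}{6}}\right) \left(-31\right) + 752 = \left(-2 + 5 \frac{\sqrt{30}}{6}\right) \left(-31\right) + 752 = \left(-2 + \frac{5 \sqrt{30}}{6}\right) \left(-31\right) + 752 = \left(62 - \frac{155 \sqrt{30}}{6}\right) + 752 = 814 - \frac{155 \sqrt{30}}{6}$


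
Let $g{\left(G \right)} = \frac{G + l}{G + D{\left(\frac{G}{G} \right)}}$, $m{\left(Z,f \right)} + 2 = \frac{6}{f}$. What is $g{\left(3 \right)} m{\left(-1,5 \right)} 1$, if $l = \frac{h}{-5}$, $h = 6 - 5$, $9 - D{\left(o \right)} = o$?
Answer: $- \frac{56}{275} \approx -0.20364$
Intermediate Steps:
$D{\left(o \right)} = 9 - o$
$h = 1$ ($h = 6 - 5 = 1$)
$m{\left(Z,f \right)} = -2 + \frac{6}{f}$
$l = - \frac{1}{5}$ ($l = 1 \frac{1}{-5} = 1 \left(- \frac{1}{5}\right) = - \frac{1}{5} \approx -0.2$)
$g{\left(G \right)} = \frac{- \frac{1}{5} + G}{8 + G}$ ($g{\left(G \right)} = \frac{G - \frac{1}{5}}{G + \left(9 - \frac{G}{G}\right)} = \frac{- \frac{1}{5} + G}{G + \left(9 - 1\right)} = \frac{- \frac{1}{5} + G}{G + 8} = \frac{- \frac{1}{5} + G}{8 + G}$)
$g{\left(3 \right)} m{\left(-1,5 \right)} 1 = \frac{- \frac{1}{5} + 3}{8 + 3} \left(-2 + \frac{6}{5}\right) 1 = \frac{1}{11} \cdot \frac{14}{5} \left(-2 + 6 \cdot \frac{1}{5}\right) 1 = \frac{1}{11} \cdot \frac{14}{5} \left(-2 + \frac{6}{5}\right) 1 = \frac{14}{55} \left(- \frac{4}{5}\right) 1 = \left(- \frac{56}{275}\right) 1 = - \frac{56}{275}$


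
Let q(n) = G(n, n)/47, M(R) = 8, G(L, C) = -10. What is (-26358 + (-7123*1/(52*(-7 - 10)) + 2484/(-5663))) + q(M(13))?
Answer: -364702019373/13840372 ≈ -26351.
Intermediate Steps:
q(n) = -10/47
(-26358 + (-7123*1/(52*(-7 - 10)) + 2484/(-5663))) + q(M(13)) = (-26358 + (-7123*1/(52*(-7 - 10)) + 2484/(-5663))) - 10/47 = (-26358 + (-7123/((-17*52)) + 2484*(-1/5663))) - 10/47 = (-26358 + (-7123/(-884) - 2484/5663)) - 10/47 = (-26358 + (-7123*(-1/884) - 2484/5663)) - 10/47 = (-26358 + (419/52 - 2484/5663)) - 10/47 = (-26358 + 2243629/294476) - 10/47 = -7759554779/294476 - 10/47 = -364702019373/13840372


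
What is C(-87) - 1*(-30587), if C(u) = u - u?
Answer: 30587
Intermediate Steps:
C(u) = 0
C(-87) - 1*(-30587) = 0 - 1*(-30587) = 0 + 30587 = 30587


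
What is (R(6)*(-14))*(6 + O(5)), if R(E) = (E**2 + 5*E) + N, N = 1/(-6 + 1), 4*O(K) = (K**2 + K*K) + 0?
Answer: -85211/5 ≈ -17042.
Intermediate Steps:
O(K) = K**2/2 (O(K) = ((K**2 + K*K) + 0)/4 = ((K**2 + K**2) + 0)/4 = (2*K**2 + 0)/4 = (2*K**2)/4 = K**2/2)
N = -1/5 (N = 1/(-5) = -1/5 ≈ -0.20000)
R(E) = -1/5 + E**2 + 5*E (R(E) = (E**2 + 5*E) - 1/5 = -1/5 + E**2 + 5*E)
(R(6)*(-14))*(6 + O(5)) = ((-1/5 + 6**2 + 5*6)*(-14))*(6 + (1/2)*5**2) = ((-1/5 + 36 + 30)*(-14))*(6 + (1/2)*25) = ((329/5)*(-14))*(6 + 25/2) = -4606/5*37/2 = -85211/5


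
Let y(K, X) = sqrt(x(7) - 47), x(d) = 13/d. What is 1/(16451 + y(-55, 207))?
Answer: 115157/1894448123 - 2*I*sqrt(553)/1894448123 ≈ 6.0787e-5 - 2.4826e-8*I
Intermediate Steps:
y(K, X) = 2*I*sqrt(553)/7 (y(K, X) = sqrt(13/7 - 47) = sqrt(-316/7) = 2*I*sqrt(553)/7)
1/(16451 + y(-55, 207)) = 1/(16451 + 2*I*sqrt(553)/7)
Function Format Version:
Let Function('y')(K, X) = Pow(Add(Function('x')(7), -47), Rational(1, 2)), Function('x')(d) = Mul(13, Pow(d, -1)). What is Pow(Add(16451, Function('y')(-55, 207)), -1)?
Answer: Add(Rational(115157, 1894448123), Mul(Rational(-2, 1894448123), I, Pow(553, Rational(1, 2)))) ≈ Add(6.0787e-5, Mul(-2.4826e-8, I))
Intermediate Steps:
Function('y')(K, X) = Mul(Rational(2, 7), I, Pow(553, Rational(1, 2))) (Function('y')(K, X) = Pow(Add(Mul(13, Pow(7, -1)), -47), Rational(1, 2)) = Pow(Add(Mul(13, Rational(1, 7)), -47), Rational(1, 2)) = Pow(Add(Rational(13, 7), -47), Rational(1, 2)) = Pow(Rational(-316, 7), Rational(1, 2)) = Mul(Rational(2, 7), I, Pow(553, Rational(1, 2))))
Pow(Add(16451, Function('y')(-55, 207)), -1) = Pow(Add(16451, Mul(Rational(2, 7), I, Pow(553, Rational(1, 2)))), -1)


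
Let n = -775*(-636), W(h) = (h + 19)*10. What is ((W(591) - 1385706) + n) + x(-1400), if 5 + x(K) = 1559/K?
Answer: -1241396959/1400 ≈ -8.8671e+5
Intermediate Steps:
x(K) = -5 + 1559/K
W(h) = 190 + 10*h (W(h) = (19 + h)*10 = 190 + 10*h)
n = 492900
((W(591) - 1385706) + n) + x(-1400) = (((190 + 10*591) - 1385706) + 492900) + (-5 + 1559/(-1400)) = (((190 + 5910) - 1385706) + 492900) + (-5 + 1559*(-1/1400)) = ((6100 - 1385706) + 492900) + (-5 - 1559/1400) = (-1379606 + 492900) - 8559/1400 = -886706 - 8559/1400 = -1241396959/1400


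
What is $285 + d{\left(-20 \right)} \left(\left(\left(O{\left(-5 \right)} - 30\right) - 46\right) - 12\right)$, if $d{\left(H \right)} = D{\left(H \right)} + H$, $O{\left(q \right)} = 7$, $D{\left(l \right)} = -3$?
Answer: $2148$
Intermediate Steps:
$d{\left(H \right)} = -3 + H$
$285 + d{\left(-20 \right)} \left(\left(\left(O{\left(-5 \right)} - 30\right) - 46\right) - 12\right) = 285 + \left(-3 - 20\right) \left(\left(\left(7 - 30\right) - 46\right) - 12\right) = 285 - 23 \left(\left(-23 - 46\right) - 12\right) = 285 - 23 \left(-69 - 12\right) = 285 - -1863 = 285 + 1863 = 2148$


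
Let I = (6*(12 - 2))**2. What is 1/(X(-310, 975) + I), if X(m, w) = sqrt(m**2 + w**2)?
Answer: 144/476531 - sqrt(41869)/2382655 ≈ 0.00021631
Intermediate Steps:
I = 3600 (I = (6*10)**2 = 60**2 = 3600)
1/(X(-310, 975) + I) = 1/(sqrt((-310)**2 + 975**2) + 3600) = 1/(sqrt(96100 + 950625) + 3600) = 1/(sqrt(1046725) + 3600) = 1/(5*sqrt(41869) + 3600) = 1/(3600 + 5*sqrt(41869))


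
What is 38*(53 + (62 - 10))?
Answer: 3990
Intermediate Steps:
38*(53 + (62 - 10)) = 38*(53 + 52) = 38*105 = 3990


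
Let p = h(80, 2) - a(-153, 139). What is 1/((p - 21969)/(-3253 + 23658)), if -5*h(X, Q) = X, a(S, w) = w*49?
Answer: -20405/28796 ≈ -0.70861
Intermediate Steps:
a(S, w) = 49*w
h(X, Q) = -X/5
p = -6827 (p = -1/5*80 - 49*139 = -16 - 1*6811 = -16 - 6811 = -6827)
1/((p - 21969)/(-3253 + 23658)) = 1/((-6827 - 21969)/(-3253 + 23658)) = 1/(-28796/20405) = -20405/28796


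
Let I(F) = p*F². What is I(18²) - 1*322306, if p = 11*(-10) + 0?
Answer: -11869666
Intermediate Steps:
p = -110 (p = -110 + 0 = -110)
I(F) = -110*F²
I(18²) - 1*322306 = -110*(18²)² - 1*322306 = -110*324² - 322306 = -110*104976 - 322306 = -11547360 - 322306 = -11869666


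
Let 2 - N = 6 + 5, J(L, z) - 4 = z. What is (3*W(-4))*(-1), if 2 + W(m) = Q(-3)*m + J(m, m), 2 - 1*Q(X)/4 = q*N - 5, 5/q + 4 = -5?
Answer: 102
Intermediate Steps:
J(L, z) = 4 + z
q = -5/9 (q = 5/(-4 - 5) = 5/(-9) = 5*(-⅑) = -5/9 ≈ -0.55556)
N = -9 (N = 2 - (6 + 5) = 2 - 1*11 = 2 - 11 = -9)
Q(X) = 8 (Q(X) = 8 - 4*(-5/9*(-9) - 5) = 8 - 4*(5 - 5) = 8 - 4*0 = 8 + 0 = 8)
W(m) = 2 + 9*m (W(m) = -2 + (8*m + (4 + m)) = -2 + (4 + 9*m) = 2 + 9*m)
(3*W(-4))*(-1) = (3*(2 + 9*(-4)))*(-1) = (3*(2 - 36))*(-1) = (3*(-34))*(-1) = -102*(-1) = 102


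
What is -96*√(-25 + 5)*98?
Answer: -18816*I*√5 ≈ -42074.0*I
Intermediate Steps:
-96*√(-25 + 5)*98 = -192*I*√5*98 = -18816*I*√5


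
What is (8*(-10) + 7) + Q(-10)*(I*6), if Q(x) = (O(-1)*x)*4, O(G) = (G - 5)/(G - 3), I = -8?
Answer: 2807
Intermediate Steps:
O(G) = (-5 + G)/(-3 + G)
Q(x) = 6*x (Q(x) = (((-5 - 1)/(-3 - 1))*x)*4 = ((-6/(-4))*x)*4 = ((-¼*(-6))*x)*4 = (3*x/2)*4 = 6*x)
(8*(-10) + 7) + Q(-10)*(I*6) = (8*(-10) + 7) + (6*(-10))*(-8*6) = (-80 + 7) - 60*(-48) = -73 + 2880 = 2807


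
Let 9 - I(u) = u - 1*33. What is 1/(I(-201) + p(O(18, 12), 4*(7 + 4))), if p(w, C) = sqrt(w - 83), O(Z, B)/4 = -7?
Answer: 81/19720 - I*sqrt(111)/59160 ≈ 0.0041075 - 0.00017809*I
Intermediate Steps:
O(Z, B) = -28 (O(Z, B) = 4*(-7) = -28)
p(w, C) = sqrt(-83 + w)
I(u) = 42 - u (I(u) = 9 - (u - 1*33) = 9 - (u - 33) = 9 - (-33 + u) = 9 + (33 - u) = 42 - u)
1/(I(-201) + p(O(18, 12), 4*(7 + 4))) = 1/((42 - 1*(-201)) + sqrt(-83 - 28)) = 1/((42 + 201) + sqrt(-111)) = 1/(243 + I*sqrt(111))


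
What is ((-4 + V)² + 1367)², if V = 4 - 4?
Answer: 1912689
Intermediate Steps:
V = 0
((-4 + V)² + 1367)² = ((-4 + 0)² + 1367)² = ((-4)² + 1367)² = (16 + 1367)² = 1383² = 1912689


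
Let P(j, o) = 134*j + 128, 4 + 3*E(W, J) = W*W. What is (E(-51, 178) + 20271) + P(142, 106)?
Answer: 120878/3 ≈ 40293.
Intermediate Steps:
E(W, J) = -4/3 + W²/3 (E(W, J) = -4/3 + (W*W)/3 = -4/3 + W²/3)
P(j, o) = 128 + 134*j
(E(-51, 178) + 20271) + P(142, 106) = ((-4/3 + (⅓)*(-51)²) + 20271) + (128 + 134*142) = ((-4/3 + (⅓)*2601) + 20271) + (128 + 19028) = ((-4/3 + 867) + 20271) + 19156 = (2597/3 + 20271) + 19156 = 63410/3 + 19156 = 120878/3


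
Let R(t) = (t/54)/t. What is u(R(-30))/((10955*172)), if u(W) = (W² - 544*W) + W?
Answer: -29321/5494502160 ≈ -5.3364e-6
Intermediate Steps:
R(t) = 1/54 (R(t) = (t*(1/54))/t = (t/54)/t = 1/54)
u(W) = W² - 543*W
u(R(-30))/((10955*172)) = ((-543 + 1/54)/54)/((10955*172)) = ((1/54)*(-29321/54))/1884260 = -29321/2916*1/1884260 = -29321/5494502160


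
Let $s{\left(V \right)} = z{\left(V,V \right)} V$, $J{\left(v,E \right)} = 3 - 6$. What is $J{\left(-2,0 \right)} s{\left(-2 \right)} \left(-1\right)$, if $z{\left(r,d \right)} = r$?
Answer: $12$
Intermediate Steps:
$J{\left(v,E \right)} = -3$ ($J{\left(v,E \right)} = 3 - 6 = -3$)
$s{\left(V \right)} = V^{2}$ ($s{\left(V \right)} = V V = V^{2}$)
$J{\left(-2,0 \right)} s{\left(-2 \right)} \left(-1\right) = - 3 \left(-2\right)^{2} \left(-1\right) = \left(-3\right) 4 \left(-1\right) = \left(-12\right) \left(-1\right) = 12$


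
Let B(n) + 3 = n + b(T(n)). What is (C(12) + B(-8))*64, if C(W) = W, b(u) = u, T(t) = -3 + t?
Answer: -640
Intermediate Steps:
B(n) = -6 + 2*n (B(n) = -3 + (n + (-3 + n)) = -3 + (-3 + 2*n) = -6 + 2*n)
(C(12) + B(-8))*64 = (12 + (-6 + 2*(-8)))*64 = (12 + (-6 - 16))*64 = (12 - 22)*64 = -10*64 = -640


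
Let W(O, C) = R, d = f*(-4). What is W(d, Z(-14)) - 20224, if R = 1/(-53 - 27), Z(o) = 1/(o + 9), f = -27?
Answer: -1617921/80 ≈ -20224.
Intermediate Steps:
Z(o) = 1/(9 + o)
d = 108 (d = -27*(-4) = 108)
R = -1/80 (R = 1/(-80) = -1/80 ≈ -0.012500)
W(O, C) = -1/80
W(d, Z(-14)) - 20224 = -1/80 - 20224 = -1617921/80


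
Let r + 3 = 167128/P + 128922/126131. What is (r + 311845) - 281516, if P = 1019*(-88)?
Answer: 42873781029531/1413802379 ≈ 30325.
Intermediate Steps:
P = -89672
r = -5431323160/1413802379 (r = -3 + (167128/(-89672) + 128922/126131) = -3 + (167128*(-1/89672) + 128922*(1/126131)) = -3 + (-20891/11209 + 128922/126131) = -3 - 1189916023/1413802379 = -5431323160/1413802379 ≈ -3.8416)
(r + 311845) - 281516 = (-5431323160/1413802379 + 311845) - 281516 = 440881771556095/1413802379 - 281516 = 42873781029531/1413802379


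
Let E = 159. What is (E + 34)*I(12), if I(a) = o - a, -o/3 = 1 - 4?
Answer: -579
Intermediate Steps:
o = 9 (o = -3*(1 - 4) = -3*(-3) = 9)
I(a) = 9 - a
(E + 34)*I(12) = (159 + 34)*(9 - 1*12) = 193*(9 - 12) = 193*(-3) = -579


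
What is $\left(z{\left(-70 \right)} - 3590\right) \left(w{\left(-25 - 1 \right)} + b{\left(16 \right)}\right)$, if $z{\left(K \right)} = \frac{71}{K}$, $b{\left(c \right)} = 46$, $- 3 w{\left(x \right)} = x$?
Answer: $- \frac{20612422}{105} \approx -1.9631 \cdot 10^{5}$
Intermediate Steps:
$w{\left(x \right)} = - \frac{x}{3}$
$\left(z{\left(-70 \right)} - 3590\right) \left(w{\left(-25 - 1 \right)} + b{\left(16 \right)}\right) = \left(\frac{71}{-70} - 3590\right) \left(- \frac{-25 - 1}{3} + 46\right) = \left(71 \left(- \frac{1}{70}\right) - 3590\right) \left(- \frac{-25 - 1}{3} + 46\right) = \left(- \frac{71}{70} - 3590\right) \left(\left(- \frac{1}{3}\right) \left(-26\right) + 46\right) = - \frac{251371 \left(\frac{26}{3} + 46\right)}{70} = \left(- \frac{251371}{70}\right) \frac{164}{3} = - \frac{20612422}{105}$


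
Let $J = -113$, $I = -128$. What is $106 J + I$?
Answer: $-12106$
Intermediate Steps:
$106 J + I = 106 \left(-113\right) - 128 = -11978 - 128 = -12106$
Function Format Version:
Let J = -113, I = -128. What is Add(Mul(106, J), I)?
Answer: -12106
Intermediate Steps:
Add(Mul(106, J), I) = Add(Mul(106, -113), -128) = Add(-11978, -128) = -12106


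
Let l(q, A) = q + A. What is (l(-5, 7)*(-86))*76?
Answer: -13072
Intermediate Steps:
l(q, A) = A + q
(l(-5, 7)*(-86))*76 = ((7 - 5)*(-86))*76 = (2*(-86))*76 = -172*76 = -13072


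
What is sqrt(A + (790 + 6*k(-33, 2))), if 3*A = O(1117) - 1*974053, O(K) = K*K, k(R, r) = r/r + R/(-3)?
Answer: sqrt(92074) ≈ 303.44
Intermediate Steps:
k(R, r) = 1 - R/3 (k(R, r) = 1 + R*(-1/3) = 1 - R/3)
O(K) = K**2
A = 91212 (A = (1117**2 - 1*974053)/3 = (1247689 - 974053)/3 = (1/3)*273636 = 91212)
sqrt(A + (790 + 6*k(-33, 2))) = sqrt(91212 + (790 + 6*(1 - 1/3*(-33)))) = sqrt(91212 + (790 + 6*(1 + 11))) = sqrt(91212 + (790 + 6*12)) = sqrt(91212 + (790 + 72)) = sqrt(91212 + 862) = sqrt(92074)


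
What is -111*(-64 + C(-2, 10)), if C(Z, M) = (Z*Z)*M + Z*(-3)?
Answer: 1998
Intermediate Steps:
C(Z, M) = -3*Z + M*Z**2 (C(Z, M) = Z**2*M - 3*Z = M*Z**2 - 3*Z = -3*Z + M*Z**2)
-111*(-64 + C(-2, 10)) = -111*(-64 - 2*(-3 + 10*(-2))) = -111*(-64 - 2*(-3 - 20)) = -111*(-64 - 2*(-23)) = -111*(-64 + 46) = -111*(-18) = 1998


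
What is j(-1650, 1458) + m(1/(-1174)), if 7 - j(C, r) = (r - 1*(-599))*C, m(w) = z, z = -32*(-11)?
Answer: 3394409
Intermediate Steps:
z = 352
m(w) = 352
j(C, r) = 7 - C*(599 + r) (j(C, r) = 7 - (r - 1*(-599))*C = 7 - (r + 599)*C = 7 - (599 + r)*C = 7 - C*(599 + r))
j(-1650, 1458) + m(1/(-1174)) = (7 - 599*(-1650) - 1*(-1650)*1458) + 352 = (7 + 988350 + 2405700) + 352 = 3394057 + 352 = 3394409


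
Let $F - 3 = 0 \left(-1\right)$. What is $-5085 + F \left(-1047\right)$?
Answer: $-8226$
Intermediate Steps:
$F = 3$ ($F = 3 + 0 \left(-1\right) = 3 + 0 = 3$)
$-5085 + F \left(-1047\right) = -5085 + 3 \left(-1047\right) = -5085 - 3141 = -8226$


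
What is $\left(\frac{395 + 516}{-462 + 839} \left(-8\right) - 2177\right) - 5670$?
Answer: $- \frac{2965607}{377} \approx -7866.3$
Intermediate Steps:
$\left(\frac{395 + 516}{-462 + 839} \left(-8\right) - 2177\right) - 5670 = \left(\frac{911}{377} \left(-8\right) - 2177\right) - 5670 = \left(- \frac{7288}{377} - 2177\right) - 5670 = - \frac{828017}{377} - 5670 = - \frac{2965607}{377}$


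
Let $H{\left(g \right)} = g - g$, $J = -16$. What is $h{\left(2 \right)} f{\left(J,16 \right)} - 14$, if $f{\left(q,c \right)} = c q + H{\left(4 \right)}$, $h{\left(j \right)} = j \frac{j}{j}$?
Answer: $-526$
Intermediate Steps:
$H{\left(g \right)} = 0$
$h{\left(j \right)} = j$ ($h{\left(j \right)} = j 1 = j$)
$f{\left(q,c \right)} = c q$ ($f{\left(q,c \right)} = c q + 0 = c q$)
$h{\left(2 \right)} f{\left(J,16 \right)} - 14 = 2 \cdot 16 \left(-16\right) - 14 = 2 \left(-256\right) - 14 = -512 - 14 = -526$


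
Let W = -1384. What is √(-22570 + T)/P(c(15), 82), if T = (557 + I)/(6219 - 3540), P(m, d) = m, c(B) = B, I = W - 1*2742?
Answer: I*√161995376721/40185 ≈ 10.016*I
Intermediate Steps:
I = -4126 (I = -1384 - 1*2742 = -1384 - 2742 = -4126)
T = -3569/2679 (T = (557 - 4126)/(6219 - 3540) = -3569/2679 ≈ -1.3322)
√(-22570 + T)/P(c(15), 82) = √(-22570 - 3569/2679)/15 = √(-60468599/2679)*(1/15) = (I*√161995376721/2679)*(1/15) = I*√161995376721/40185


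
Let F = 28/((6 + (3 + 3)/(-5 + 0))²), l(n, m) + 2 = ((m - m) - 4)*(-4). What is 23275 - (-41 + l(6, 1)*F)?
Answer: 1677527/72 ≈ 23299.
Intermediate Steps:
l(n, m) = 14 (l(n, m) = -2 + ((m - m) - 4)*(-4) = -2 + (0 - 4)*(-4) = -2 - 4*(-4) = -2 + 16 = 14)
F = 175/144 (F = 28/((6 + 6/(-5))²) = 28/((6 + 6*(-⅕))²) = 28/((6 - 6/5)²) = 28/((24/5)²) = 28/(576/25) = 28*(25/576) = 175/144 ≈ 1.2153)
23275 - (-41 + l(6, 1)*F) = 23275 - (-41 + 14*(175/144)) = 23275 - (-41 + 1225/72) = 23275 - 1*(-1727/72) = 23275 + 1727/72 = 1677527/72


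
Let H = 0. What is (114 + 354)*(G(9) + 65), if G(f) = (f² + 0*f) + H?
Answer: 68328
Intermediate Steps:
G(f) = f² (G(f) = (f² + 0*f) + 0 = (f² + 0) + 0 = f² + 0 = f²)
(114 + 354)*(G(9) + 65) = (114 + 354)*(9² + 65) = 468*(81 + 65) = 468*146 = 68328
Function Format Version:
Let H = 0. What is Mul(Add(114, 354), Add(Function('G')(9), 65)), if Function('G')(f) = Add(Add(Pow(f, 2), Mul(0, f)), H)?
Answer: 68328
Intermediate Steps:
Function('G')(f) = Pow(f, 2) (Function('G')(f) = Add(Add(Pow(f, 2), Mul(0, f)), 0) = Add(Add(Pow(f, 2), 0), 0) = Add(Pow(f, 2), 0) = Pow(f, 2))
Mul(Add(114, 354), Add(Function('G')(9), 65)) = Mul(Add(114, 354), Add(Pow(9, 2), 65)) = Mul(468, Add(81, 65)) = Mul(468, 146) = 68328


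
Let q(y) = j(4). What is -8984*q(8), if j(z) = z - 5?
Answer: 8984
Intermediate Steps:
j(z) = -5 + z
q(y) = -1 (q(y) = -5 + 4 = -1)
-8984*q(8) = -8984*(-1) = 8984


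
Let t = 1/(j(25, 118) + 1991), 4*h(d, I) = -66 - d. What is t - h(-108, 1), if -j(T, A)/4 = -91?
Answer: -49453/4710 ≈ -10.500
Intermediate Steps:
j(T, A) = 364 (j(T, A) = -4*(-91) = 364)
h(d, I) = -33/2 - d/4 (h(d, I) = (-66 - d)/4 = -33/2 - d/4)
t = 1/2355 (t = 1/(364 + 1991) = 1/2355 ≈ 0.00042463)
t - h(-108, 1) = 1/2355 - (-33/2 - ¼*(-108)) = 1/2355 - (-33/2 + 27) = 1/2355 - 1*21/2 = 1/2355 - 21/2 = -49453/4710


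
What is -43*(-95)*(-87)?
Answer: -355395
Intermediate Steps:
-43*(-95)*(-87) = 4085*(-87) = -355395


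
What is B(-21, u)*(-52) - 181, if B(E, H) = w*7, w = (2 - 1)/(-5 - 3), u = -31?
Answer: -271/2 ≈ -135.50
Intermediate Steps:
w = -⅛ (w = 1/(-8) = 1*(-⅛) = -⅛ ≈ -0.12500)
B(E, H) = -7/8 (B(E, H) = -⅛*7 = -7/8)
B(-21, u)*(-52) - 181 = -7/8*(-52) - 181 = 91/2 - 181 = -271/2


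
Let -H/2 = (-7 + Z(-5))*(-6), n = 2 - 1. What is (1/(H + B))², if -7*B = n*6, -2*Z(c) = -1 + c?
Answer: 49/116964 ≈ 0.00041893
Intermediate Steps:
n = 1
Z(c) = ½ - c/2 (Z(c) = -(-1 + c)/2 = ½ - c/2)
H = -48 (H = -2*(-7 + (½ - ½*(-5)))*(-6) = -2*(-7 + (½ + 5/2))*(-6) = -2*(-7 + 3)*(-6) = -(-8)*(-6) = -2*24 = -48)
B = -6/7 ≈ -0.85714
(1/(H + B))² = (1/(-48 - 6/7))² = (1/(-342/7))² = (-7/342)² = 49/116964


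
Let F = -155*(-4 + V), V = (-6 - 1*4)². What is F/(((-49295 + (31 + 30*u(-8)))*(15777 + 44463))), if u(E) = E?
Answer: 31/6212752 ≈ 4.9897e-6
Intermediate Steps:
V = 100 (V = (-6 - 4)² = (-10)² = 100)
F = -14880 (F = -155*(-4 + 100) = -155*96 = -14880)
F/(((-49295 + (31 + 30*u(-8)))*(15777 + 44463))) = -14880*1/((-49295 + (31 + 30*(-8)))*(15777 + 44463)) = -14880*1/(60240*(-49295 + (31 - 240))) = -14880*1/(60240*(-49295 - 209)) = -14880/((-49504*60240)) = -14880/(-2982120960) = -14880*(-1/2982120960) = 31/6212752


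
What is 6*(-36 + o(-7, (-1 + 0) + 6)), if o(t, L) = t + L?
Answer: -228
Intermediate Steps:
o(t, L) = L + t
6*(-36 + o(-7, (-1 + 0) + 6)) = 6*(-36 + (((-1 + 0) + 6) - 7)) = 6*(-36 + ((-1 + 6) - 7)) = 6*(-36 + (5 - 7)) = 6*(-36 - 2) = 6*(-38) = -228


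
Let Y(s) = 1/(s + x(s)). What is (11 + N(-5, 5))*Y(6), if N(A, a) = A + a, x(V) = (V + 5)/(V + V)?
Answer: 132/83 ≈ 1.5904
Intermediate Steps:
x(V) = (5 + V)/(2*V) (x(V) = (5 + V)/((2*V)) = (5 + V)*(1/(2*V)) = (5 + V)/(2*V))
Y(s) = 1/(s + (5 + s)/(2*s))
(11 + N(-5, 5))*Y(6) = (11 + (-5 + 5))*(2*6/(5 + 6 + 2*6²)) = (11 + 0)*(2*6/(5 + 6 + 2*36)) = 11*(2*6/(5 + 6 + 72)) = 11*(2*6/83) = 11*(2*6*(1/83)) = 11*(12/83) = 132/83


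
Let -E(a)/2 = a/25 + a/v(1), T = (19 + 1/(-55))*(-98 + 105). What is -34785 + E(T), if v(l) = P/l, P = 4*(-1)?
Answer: -47752641/1375 ≈ -34729.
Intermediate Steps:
P = -4
T = 7308/55 (T = (19 - 1/55)*7 = (1044/55)*7 = 7308/55 ≈ 132.87)
v(l) = -4/l
E(a) = 21*a/50 (E(a) = -2*(a/25 + a/((-4/1))) = -2*(a*(1/25) + a/((-4*1))) = -2*(a/25 + a/(-4)) = -2*(a/25 + a*(-1/4)) = -2*(a/25 - a/4) = -(-21)*a/50 = 21*a/50)
-34785 + E(T) = -34785 + (21/50)*(7308/55) = -34785 + 76734/1375 = -47752641/1375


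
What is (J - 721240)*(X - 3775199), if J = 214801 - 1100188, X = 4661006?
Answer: -1423161442989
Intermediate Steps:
J = -885387
(J - 721240)*(X - 3775199) = (-885387 - 721240)*(4661006 - 3775199) = -1606627*885807 = -1423161442989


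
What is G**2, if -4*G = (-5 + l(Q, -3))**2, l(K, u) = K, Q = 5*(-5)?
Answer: 50625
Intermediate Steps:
Q = -25
G = -225 (G = -(-5 - 25)**2/4 = -1/4*(-30)**2 = -1/4*900 = -225)
G**2 = (-225)**2 = 50625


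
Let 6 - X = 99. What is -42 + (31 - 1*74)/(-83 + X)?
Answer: -7349/176 ≈ -41.756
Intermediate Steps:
X = -93 (X = 6 - 1*99 = 6 - 99 = -93)
-42 + (31 - 1*74)/(-83 + X) = -42 + (31 - 1*74)/(-83 - 93) = -42 + (31 - 74)/(-176) = -42 - 43*(-1/176) = -42 + 43/176 = -7349/176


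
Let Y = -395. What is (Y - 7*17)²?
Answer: 264196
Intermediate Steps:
(Y - 7*17)² = (-395 - 7*17)² = (-395 - 119)² = (-514)² = 264196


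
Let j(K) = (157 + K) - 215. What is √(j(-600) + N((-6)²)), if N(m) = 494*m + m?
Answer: √17162 ≈ 131.00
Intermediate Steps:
j(K) = -58 + K
N(m) = 495*m
√(j(-600) + N((-6)²)) = √((-58 - 600) + 495*(-6)²) = √(-658 + 495*36) = √(-658 + 17820) = √17162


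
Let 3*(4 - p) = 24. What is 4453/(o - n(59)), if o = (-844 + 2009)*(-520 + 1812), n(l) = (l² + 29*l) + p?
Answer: 4453/1499992 ≈ 0.0029687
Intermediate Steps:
p = -4 (p = 4 - ⅓*24 = 4 - 8 = -4)
n(l) = -4 + l² + 29*l (n(l) = (l² + 29*l) - 4 = -4 + l² + 29*l)
o = 1505180 (o = 1165*1292 = 1505180)
4453/(o - n(59)) = 4453/(1505180 - (-4 + 59² + 29*59)) = 4453/(1505180 - (-4 + 3481 + 1711)) = 4453/(1505180 - 1*5188) = 4453/(1505180 - 5188) = 4453/1499992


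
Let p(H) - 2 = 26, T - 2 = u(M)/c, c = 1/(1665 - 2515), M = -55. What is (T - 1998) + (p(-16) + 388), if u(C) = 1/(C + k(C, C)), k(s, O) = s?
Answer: -17295/11 ≈ -1572.3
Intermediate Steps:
c = -1/850 (c = 1/(-850) = -1/850 ≈ -0.0011765)
u(C) = 1/(2*C) (u(C) = 1/(C + C) = 1/(2*C))
T = 107/11 (T = 2 + ((½)/(-55))/(-1/850) = 2 + ((½)*(-1/55))*(-850) = 2 - 1/110*(-850) = 2 + 85/11 = 107/11 ≈ 9.7273)
p(H) = 28 (p(H) = 2 + 26 = 28)
(T - 1998) + (p(-16) + 388) = (107/11 - 1998) + (28 + 388) = -21871/11 + 416 = -17295/11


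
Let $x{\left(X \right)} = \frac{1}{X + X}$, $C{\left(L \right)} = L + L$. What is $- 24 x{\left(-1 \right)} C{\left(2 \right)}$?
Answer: $48$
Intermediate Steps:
$C{\left(L \right)} = 2 L$
$x{\left(X \right)} = \frac{1}{2 X}$
$- 24 x{\left(-1 \right)} C{\left(2 \right)} = - 24 \frac{1}{2 \left(-1\right)} 2 \cdot 2 = - 24 \cdot \frac{1}{2} \left(-1\right) 4 = \left(-24\right) \left(- \frac{1}{2}\right) 4 = 12 \cdot 4 = 48$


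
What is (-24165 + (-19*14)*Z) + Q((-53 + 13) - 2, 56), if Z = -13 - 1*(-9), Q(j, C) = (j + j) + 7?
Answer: -23178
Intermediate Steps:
Q(j, C) = 7 + 2*j (Q(j, C) = 2*j + 7 = 7 + 2*j)
Z = -4 (Z = -13 + 9 = -4)
(-24165 + (-19*14)*Z) + Q((-53 + 13) - 2, 56) = (-24165 - 19*14*(-4)) + (7 + 2*((-53 + 13) - 2)) = (-24165 - 266*(-4)) + (7 + 2*(-40 - 2)) = (-24165 + 1064) + (7 + 2*(-42)) = -23101 + (7 - 84) = -23101 - 77 = -23178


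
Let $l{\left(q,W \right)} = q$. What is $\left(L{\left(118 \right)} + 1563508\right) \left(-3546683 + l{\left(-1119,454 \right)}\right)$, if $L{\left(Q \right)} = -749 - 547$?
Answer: $-5542418858024$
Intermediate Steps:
$L{\left(Q \right)} = -1296$ ($L{\left(Q \right)} = -749 - 547 = -1296$)
$\left(L{\left(118 \right)} + 1563508\right) \left(-3546683 + l{\left(-1119,454 \right)}\right) = \left(-1296 + 1563508\right) \left(-3546683 - 1119\right) = 1562212 \left(-3547802\right) = -5542418858024$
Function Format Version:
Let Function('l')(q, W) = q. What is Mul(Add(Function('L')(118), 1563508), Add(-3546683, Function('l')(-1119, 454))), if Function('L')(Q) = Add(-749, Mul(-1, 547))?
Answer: -5542418858024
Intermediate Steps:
Function('L')(Q) = -1296 (Function('L')(Q) = Add(-749, -547) = -1296)
Mul(Add(Function('L')(118), 1563508), Add(-3546683, Function('l')(-1119, 454))) = Mul(Add(-1296, 1563508), Add(-3546683, -1119)) = Mul(1562212, -3547802) = -5542418858024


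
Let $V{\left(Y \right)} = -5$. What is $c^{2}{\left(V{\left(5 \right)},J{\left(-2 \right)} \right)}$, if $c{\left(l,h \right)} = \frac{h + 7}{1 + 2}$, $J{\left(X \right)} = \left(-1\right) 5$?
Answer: $\frac{4}{9} \approx 0.44444$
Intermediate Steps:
$J{\left(X \right)} = -5$
$c{\left(l,h \right)} = \frac{7}{3} + \frac{h}{3}$ ($c{\left(l,h \right)} = \frac{7 + h}{3} = \left(7 + h\right) \frac{1}{3} = \frac{7}{3} + \frac{h}{3}$)
$c^{2}{\left(V{\left(5 \right)},J{\left(-2 \right)} \right)} = \left(\frac{7}{3} + \frac{1}{3} \left(-5\right)\right)^{2} = \left(\frac{7}{3} - \frac{5}{3}\right)^{2} = \left(\frac{2}{3}\right)^{2} = \frac{4}{9}$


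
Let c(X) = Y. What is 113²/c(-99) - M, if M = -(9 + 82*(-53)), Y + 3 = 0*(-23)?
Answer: -25780/3 ≈ -8593.3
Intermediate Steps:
Y = -3 (Y = -3 + 0*(-23) = -3 + 0 = -3)
c(X) = -3
M = 4337 (M = -(9 - 4346) = -1*(-4337) = 4337)
113²/c(-99) - M = 113²/(-3) - 1*4337 = 12769*(-⅓) - 4337 = -12769/3 - 4337 = -25780/3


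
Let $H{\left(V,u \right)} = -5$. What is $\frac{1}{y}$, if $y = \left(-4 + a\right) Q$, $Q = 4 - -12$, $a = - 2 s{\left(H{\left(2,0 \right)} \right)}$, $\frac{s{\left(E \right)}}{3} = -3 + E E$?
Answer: $- \frac{1}{2176} \approx -0.00045956$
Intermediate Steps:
$s{\left(E \right)} = -9 + 3 E^{2}$ ($s{\left(E \right)} = 3 \left(-3 + E E\right) = 3 \left(-3 + E^{2}\right) = -9 + 3 E^{2}$)
$a = -132$ ($a = - 2 \left(-9 + 3 \left(-5\right)^{2}\right) = - 2 \left(-9 + 3 \cdot 25\right) = - 2 \left(-9 + 75\right) = \left(-2\right) 66 = -132$)
$Q = 16$ ($Q = 4 + 12 = 16$)
$y = -2176$ ($y = \left(-4 - 132\right) 16 = \left(-136\right) 16 = -2176$)
$\frac{1}{y} = \frac{1}{-2176} = - \frac{1}{2176}$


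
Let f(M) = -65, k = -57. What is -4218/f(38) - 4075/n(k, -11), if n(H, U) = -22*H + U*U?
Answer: 44279/715 ≈ 61.929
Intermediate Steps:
n(H, U) = U**2 - 22*H (n(H, U) = -22*H + U**2 = U**2 - 22*H)
-4218/f(38) - 4075/n(k, -11) = -4218/(-65) - 4075/((-11)**2 - 22*(-57)) = -4218*(-1/65) - 4075/(121 + 1254) = 4218/65 - 4075/1375 = 4218/65 - 4075*1/1375 = 4218/65 - 163/55 = 44279/715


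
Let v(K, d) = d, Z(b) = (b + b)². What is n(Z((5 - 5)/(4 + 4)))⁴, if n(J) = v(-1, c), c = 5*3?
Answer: 50625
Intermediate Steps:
c = 15
Z(b) = 4*b² (Z(b) = (2*b)² = 4*b²)
n(J) = 15
n(Z((5 - 5)/(4 + 4)))⁴ = 15⁴ = 50625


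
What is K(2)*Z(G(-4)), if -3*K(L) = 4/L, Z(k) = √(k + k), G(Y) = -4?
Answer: -4*I*√2/3 ≈ -1.8856*I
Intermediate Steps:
Z(k) = √2*√k (Z(k) = √(2*k) = √2*√k)
K(L) = -4/(3*L)
K(2)*Z(G(-4)) = (-4/3/2)*(√2*√(-4)) = (-4/3*½)*(√2*(2*I)) = -4*I*√2/3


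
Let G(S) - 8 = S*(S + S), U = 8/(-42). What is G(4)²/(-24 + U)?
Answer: -8400/127 ≈ -66.142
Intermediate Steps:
U = -4/21 (U = 8*(-1/42) = -4/21 ≈ -0.19048)
G(S) = 8 + 2*S² (G(S) = 8 + S*(S + S) = 8 + S*(2*S) = 8 + 2*S²)
G(4)²/(-24 + U) = (8 + 2*4²)²/(-24 - 4/21) = (8 + 2*16)²/(-508/21) = (8 + 32)²*(-21/508) = 40²*(-21/508) = 1600*(-21/508) = -8400/127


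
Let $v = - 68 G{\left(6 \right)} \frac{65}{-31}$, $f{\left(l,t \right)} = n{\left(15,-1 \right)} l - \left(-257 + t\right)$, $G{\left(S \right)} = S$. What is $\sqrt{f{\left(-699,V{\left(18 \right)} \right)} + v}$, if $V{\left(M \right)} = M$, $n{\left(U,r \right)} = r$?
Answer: $\frac{\sqrt{1723538}}{31} \approx 42.35$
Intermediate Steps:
$f{\left(l,t \right)} = 257 - l - t$ ($f{\left(l,t \right)} = - l - \left(-257 + t\right) = 257 - l - t$)
$v = \frac{26520}{31}$ ($v = \left(-68\right) 6 \frac{65}{-31} = - 408 \cdot 65 \left(- \frac{1}{31}\right) = \left(-408\right) \left(- \frac{65}{31}\right) = \frac{26520}{31} \approx 855.48$)
$\sqrt{f{\left(-699,V{\left(18 \right)} \right)} + v} = \sqrt{\left(257 - -699 - 18\right) + \frac{26520}{31}} = \sqrt{\left(257 + 699 - 18\right) + \frac{26520}{31}} = \sqrt{938 + \frac{26520}{31}} = \sqrt{\frac{55598}{31}} = \frac{\sqrt{1723538}}{31}$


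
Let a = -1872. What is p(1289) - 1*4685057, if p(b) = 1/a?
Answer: -8770426705/1872 ≈ -4.6851e+6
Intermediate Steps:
p(b) = -1/1872 (p(b) = 1/(-1872) = -1/1872)
p(1289) - 1*4685057 = -1/1872 - 1*4685057 = -1/1872 - 4685057 = -8770426705/1872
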